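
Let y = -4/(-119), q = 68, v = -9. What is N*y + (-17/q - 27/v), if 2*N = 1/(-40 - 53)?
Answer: 121729/44268 ≈ 2.7498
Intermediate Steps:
y = 4/119 (y = -4*(-1/119) = 4/119 ≈ 0.033613)
N = -1/186 (N = 1/(2*(-40 - 53)) = (1/2)/(-93) = (1/2)*(-1/93) = -1/186 ≈ -0.0053763)
N*y + (-17/q - 27/v) = -1/186*4/119 + (-17/68 - 27/(-9)) = -2/11067 + (-17*1/68 - 27*(-1/9)) = -2/11067 + (-1/4 + 3) = -2/11067 + 11/4 = 121729/44268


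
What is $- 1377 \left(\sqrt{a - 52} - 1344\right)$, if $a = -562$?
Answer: $1850688 - 1377 i \sqrt{614} \approx 1.8507 \cdot 10^{6} - 34121.0 i$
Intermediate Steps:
$- 1377 \left(\sqrt{a - 52} - 1344\right) = - 1377 \left(\sqrt{-562 - 52} - 1344\right) = - 1377 \left(\sqrt{-614} - 1344\right) = - 1377 \left(i \sqrt{614} - 1344\right) = - 1377 \left(-1344 + i \sqrt{614}\right) = 1850688 - 1377 i \sqrt{614}$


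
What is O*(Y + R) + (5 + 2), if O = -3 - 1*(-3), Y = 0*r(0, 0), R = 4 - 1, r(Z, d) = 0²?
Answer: 7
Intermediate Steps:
r(Z, d) = 0
R = 3
Y = 0 (Y = 0*0 = 0)
O = 0 (O = -3 + 3 = 0)
O*(Y + R) + (5 + 2) = 0*(0 + 3) + (5 + 2) = 0*3 + 7 = 0 + 7 = 7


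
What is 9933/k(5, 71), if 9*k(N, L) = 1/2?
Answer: 178794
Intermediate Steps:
k(N, L) = 1/18 (k(N, L) = (1/9)/2 = (1/9)*(1/2) = 1/18)
9933/k(5, 71) = 9933/(1/18) = 9933*18 = 178794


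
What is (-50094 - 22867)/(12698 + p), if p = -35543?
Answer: 72961/22845 ≈ 3.1937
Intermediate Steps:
(-50094 - 22867)/(12698 + p) = (-50094 - 22867)/(12698 - 35543) = -72961/(-22845) = -72961*(-1/22845) = 72961/22845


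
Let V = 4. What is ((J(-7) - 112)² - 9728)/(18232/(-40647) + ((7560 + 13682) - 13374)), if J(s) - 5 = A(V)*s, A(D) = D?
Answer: 345377559/319792364 ≈ 1.0800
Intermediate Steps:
J(s) = 5 + 4*s
((J(-7) - 112)² - 9728)/(18232/(-40647) + ((7560 + 13682) - 13374)) = (((5 + 4*(-7)) - 112)² - 9728)/(18232/(-40647) + ((7560 + 13682) - 13374)) = (((5 - 28) - 112)² - 9728)/(18232*(-1/40647) + (21242 - 13374)) = ((-23 - 112)² - 9728)/(-18232/40647 + 7868) = ((-135)² - 9728)/(319792364/40647) = (18225 - 9728)*(40647/319792364) = 8497*(40647/319792364) = 345377559/319792364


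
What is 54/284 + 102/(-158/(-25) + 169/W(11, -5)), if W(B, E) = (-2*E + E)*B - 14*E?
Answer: 1836393/136178 ≈ 13.485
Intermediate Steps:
W(B, E) = -14*E - B*E (W(B, E) = (-E)*B - 14*E = -B*E - 14*E = -14*E - B*E)
54/284 + 102/(-158/(-25) + 169/W(11, -5)) = 54/284 + 102/(-158/(-25) + 169/((-1*(-5)*(14 + 11)))) = 54*(1/284) + 102/(-158*(-1/25) + 169/((-1*(-5)*25))) = 27/142 + 102/(158/25 + 169/125) = 27/142 + 102/(959/125) = 27/142 + 102*(125/959) = 27/142 + 12750/959 = 1836393/136178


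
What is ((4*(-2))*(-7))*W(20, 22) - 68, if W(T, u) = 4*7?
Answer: 1500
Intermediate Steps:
W(T, u) = 28
((4*(-2))*(-7))*W(20, 22) - 68 = ((4*(-2))*(-7))*28 - 68 = -8*(-7)*28 - 68 = 56*28 - 68 = 1568 - 68 = 1500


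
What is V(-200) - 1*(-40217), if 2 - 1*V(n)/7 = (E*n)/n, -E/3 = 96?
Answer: 42247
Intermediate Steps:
E = -288 (E = -3*96 = -288)
V(n) = 2030 (V(n) = 14 - 7*(-288*n)/n = 14 - 7*(-288) = 14 + 2016 = 2030)
V(-200) - 1*(-40217) = 2030 - 1*(-40217) = 2030 + 40217 = 42247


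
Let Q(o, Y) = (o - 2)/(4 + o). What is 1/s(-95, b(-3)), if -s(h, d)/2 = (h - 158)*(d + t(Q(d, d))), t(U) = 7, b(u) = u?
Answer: 1/2024 ≈ 0.00049407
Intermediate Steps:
Q(o, Y) = (-2 + o)/(4 + o)
s(h, d) = -2*(-158 + h)*(7 + d) (s(h, d) = -2*(h - 158)*(d + 7) = -2*(-158 + h)*(7 + d))
1/s(-95, b(-3)) = 1/(2212 - 14*(-95) + 316*(-3) - 2*(-3)*(-95)) = 1/(2212 + 1330 - 948 - 570) = 1/2024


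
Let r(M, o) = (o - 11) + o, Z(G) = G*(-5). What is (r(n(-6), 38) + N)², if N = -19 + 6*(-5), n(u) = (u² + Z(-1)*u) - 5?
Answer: 256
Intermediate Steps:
Z(G) = -5*G
n(u) = -5 + u² + 5*u (n(u) = (u² + (-5*(-1))*u) - 5 = (u² + 5*u) - 5 = -5 + u² + 5*u)
r(M, o) = -11 + 2*o (r(M, o) = (-11 + o) + o = -11 + 2*o)
N = -49 (N = -19 - 30 = -49)
(r(n(-6), 38) + N)² = ((-11 + 2*38) - 49)² = ((-11 + 76) - 49)² = (65 - 49)² = 16² = 256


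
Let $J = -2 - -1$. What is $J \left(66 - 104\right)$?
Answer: $38$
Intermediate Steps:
$J = -1$ ($J = -2 + 1 = -1$)
$J \left(66 - 104\right) = - (66 - 104) = \left(-1\right) \left(-38\right) = 38$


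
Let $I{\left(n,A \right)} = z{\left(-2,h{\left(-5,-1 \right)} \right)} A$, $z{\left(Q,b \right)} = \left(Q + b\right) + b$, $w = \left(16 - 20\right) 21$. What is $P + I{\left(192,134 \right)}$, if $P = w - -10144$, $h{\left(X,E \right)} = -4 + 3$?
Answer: $9524$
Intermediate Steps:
$w = -84$ ($w = \left(-4\right) 21 = -84$)
$h{\left(X,E \right)} = -1$
$z{\left(Q,b \right)} = Q + 2 b$
$I{\left(n,A \right)} = - 4 A$ ($I{\left(n,A \right)} = \left(-2 + 2 \left(-1\right)\right) A = \left(-2 - 2\right) A = - 4 A$)
$P = 10060$ ($P = -84 - -10144 = -84 + 10144 = 10060$)
$P + I{\left(192,134 \right)} = 10060 - 536 = 9524$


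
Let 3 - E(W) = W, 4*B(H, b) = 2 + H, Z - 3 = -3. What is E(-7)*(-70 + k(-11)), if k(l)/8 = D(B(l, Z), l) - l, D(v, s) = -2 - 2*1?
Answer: -140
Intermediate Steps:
Z = 0 (Z = 3 - 3 = 0)
B(H, b) = 1/2 + H/4 (B(H, b) = (2 + H)/4 = 1/2 + H/4)
E(W) = 3 - W
D(v, s) = -4 (D(v, s) = -2 - 2 = -4)
k(l) = -32 - 8*l (k(l) = 8*(-4 - l) = -32 - 8*l)
E(-7)*(-70 + k(-11)) = (3 - 1*(-7))*(-70 + (-32 - 8*(-11))) = (3 + 7)*(-70 + (-32 + 88)) = 10*(-70 + 56) = 10*(-14) = -140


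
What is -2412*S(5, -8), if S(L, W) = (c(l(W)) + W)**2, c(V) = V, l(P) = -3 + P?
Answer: -870732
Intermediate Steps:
S(L, W) = (-3 + 2*W)**2 (S(L, W) = ((-3 + W) + W)**2 = (-3 + 2*W)**2)
-2412*S(5, -8) = -2412*(-3 + 2*(-8))**2 = -2412*(-3 - 16)**2 = -2412*(-19)**2 = -2412*361 = -870732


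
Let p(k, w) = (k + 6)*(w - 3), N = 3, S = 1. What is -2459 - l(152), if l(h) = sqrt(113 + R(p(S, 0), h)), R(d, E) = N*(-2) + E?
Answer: -2459 - sqrt(259) ≈ -2475.1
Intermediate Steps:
p(k, w) = (-3 + w)*(6 + k) (p(k, w) = (6 + k)*(-3 + w) = (-3 + w)*(6 + k))
R(d, E) = -6 + E (R(d, E) = 3*(-2) + E = -6 + E)
l(h) = sqrt(107 + h) (l(h) = sqrt(113 + (-6 + h)) = sqrt(107 + h))
-2459 - l(152) = -2459 - sqrt(107 + 152) = -2459 - sqrt(259)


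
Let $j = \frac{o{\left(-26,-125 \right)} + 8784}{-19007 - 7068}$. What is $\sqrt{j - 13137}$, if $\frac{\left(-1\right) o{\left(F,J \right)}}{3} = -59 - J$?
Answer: $\frac{41 i \sqrt{212543583}}{5215} \approx 114.62 i$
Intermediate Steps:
$o{\left(F,J \right)} = 177 + 3 J$ ($o{\left(F,J \right)} = - 3 \left(-59 - J\right) = 177 + 3 J$)
$j = - \frac{8586}{26075}$ ($j = \frac{\left(177 + 3 \left(-125\right)\right) + 8784}{-19007 - 7068} = \frac{\left(177 - 375\right) + 8784}{-26075} = \left(-198 + 8784\right) \left(- \frac{1}{26075}\right) = 8586 \left(- \frac{1}{26075}\right) = - \frac{8586}{26075} \approx -0.32928$)
$\sqrt{j - 13137} = \sqrt{- \frac{8586}{26075} - 13137} = \sqrt{- \frac{342555861}{26075}} = \frac{41 i \sqrt{212543583}}{5215}$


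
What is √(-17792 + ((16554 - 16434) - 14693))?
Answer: I*√32365 ≈ 179.9*I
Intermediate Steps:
√(-17792 + ((16554 - 16434) - 14693)) = √(-17792 + (120 - 14693)) = √(-17792 - 14573) = √(-32365) = I*√32365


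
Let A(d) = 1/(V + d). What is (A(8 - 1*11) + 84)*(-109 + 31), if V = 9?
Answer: -6565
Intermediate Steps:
A(d) = 1/(9 + d)
(A(8 - 1*11) + 84)*(-109 + 31) = (1/(9 + (8 - 1*11)) + 84)*(-109 + 31) = (1/(9 + (8 - 11)) + 84)*(-78) = (1/(9 - 3) + 84)*(-78) = (1/6 + 84)*(-78) = (⅙ + 84)*(-78) = (505/6)*(-78) = -6565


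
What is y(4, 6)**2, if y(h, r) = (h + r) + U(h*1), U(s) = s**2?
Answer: 676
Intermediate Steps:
y(h, r) = h + r + h**2 (y(h, r) = (h + r) + (h*1)**2 = (h + r) + h**2 = h + r + h**2)
y(4, 6)**2 = (4 + 6 + 4**2)**2 = (4 + 6 + 16)**2 = 26**2 = 676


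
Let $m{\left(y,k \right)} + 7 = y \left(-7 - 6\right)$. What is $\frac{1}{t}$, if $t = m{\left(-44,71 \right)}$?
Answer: $\frac{1}{565} \approx 0.0017699$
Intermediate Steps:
$m{\left(y,k \right)} = -7 - 13 y$ ($m{\left(y,k \right)} = -7 + y \left(-7 - 6\right) = -7 + y \left(-13\right) = -7 - 13 y$)
$t = 565$ ($t = -7 - -572 = -7 + 572 = 565$)
$\frac{1}{t} = \frac{1}{565}$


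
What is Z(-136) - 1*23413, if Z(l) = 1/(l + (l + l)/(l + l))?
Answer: -3160756/135 ≈ -23413.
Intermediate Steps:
Z(l) = 1/(1 + l) (Z(l) = 1/(l + (2*l)/((2*l))) = 1/(l + (2*l)*(1/(2*l))) = 1/(l + 1) = 1/(1 + l))
Z(-136) - 1*23413 = 1/(1 - 136) - 1*23413 = 1/(-135) - 23413 = -1/135 - 23413 = -3160756/135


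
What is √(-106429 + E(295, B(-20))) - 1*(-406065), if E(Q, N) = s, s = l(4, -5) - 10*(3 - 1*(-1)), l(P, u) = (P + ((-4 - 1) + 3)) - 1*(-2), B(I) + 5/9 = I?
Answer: 406065 + I*√106465 ≈ 4.0607e+5 + 326.29*I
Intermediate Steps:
B(I) = -5/9 + I
l(P, u) = P (l(P, u) = (P + (-5 + 3)) + 2 = (P - 2) + 2 = (-2 + P) + 2 = P)
s = -36 (s = 4 - 10*(3 - 1*(-1)) = 4 - 10*(3 + 1) = 4 - 10*4 = 4 - 40 = -36)
E(Q, N) = -36
√(-106429 + E(295, B(-20))) - 1*(-406065) = √(-106429 - 36) - 1*(-406065) = √(-106465) + 406065 = I*√106465 + 406065 = 406065 + I*√106465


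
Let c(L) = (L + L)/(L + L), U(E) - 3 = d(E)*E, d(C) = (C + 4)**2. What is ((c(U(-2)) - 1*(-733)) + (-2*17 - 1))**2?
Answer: 488601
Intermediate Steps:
d(C) = (4 + C)**2
U(E) = 3 + E*(4 + E)**2 (U(E) = 3 + (4 + E)**2*E = 3 + E*(4 + E)**2)
c(L) = 1 (c(L) = (2*L)/((2*L)) = (2*L)*(1/(2*L)) = 1)
((c(U(-2)) - 1*(-733)) + (-2*17 - 1))**2 = ((1 - 1*(-733)) + (-2*17 - 1))**2 = ((1 + 733) + (-34 - 1))**2 = (734 - 35)**2 = 699**2 = 488601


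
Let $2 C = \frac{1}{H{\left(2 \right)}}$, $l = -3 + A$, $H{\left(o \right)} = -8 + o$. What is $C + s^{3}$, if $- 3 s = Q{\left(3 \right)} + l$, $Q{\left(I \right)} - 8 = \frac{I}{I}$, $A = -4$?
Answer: $- \frac{41}{108} \approx -0.37963$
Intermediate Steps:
$Q{\left(I \right)} = 9$ ($Q{\left(I \right)} = 8 + \frac{I}{I} = 8 + 1 = 9$)
$l = -7$ ($l = -3 - 4 = -7$)
$s = - \frac{2}{3}$ ($s = - \frac{9 - 7}{3} = \left(- \frac{1}{3}\right) 2 = - \frac{2}{3} \approx -0.66667$)
$C = - \frac{1}{12}$ ($C = \frac{1}{2 \left(-8 + 2\right)} = \frac{1}{2 \left(-6\right)} = \frac{1}{2} \left(- \frac{1}{6}\right) = - \frac{1}{12} \approx -0.083333$)
$C + s^{3} = - \frac{1}{12} + \left(- \frac{2}{3}\right)^{3} = - \frac{1}{12} - \frac{8}{27} = - \frac{41}{108}$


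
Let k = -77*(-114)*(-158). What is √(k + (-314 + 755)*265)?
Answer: I*√1270059 ≈ 1127.0*I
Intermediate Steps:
k = -1386924 (k = 8778*(-158) = -1386924)
√(k + (-314 + 755)*265) = √(-1386924 + (-314 + 755)*265) = √(-1386924 + 441*265) = √(-1386924 + 116865) = √(-1270059) = I*√1270059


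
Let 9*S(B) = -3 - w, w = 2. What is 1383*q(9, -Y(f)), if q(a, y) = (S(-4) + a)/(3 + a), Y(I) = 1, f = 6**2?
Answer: 8759/9 ≈ 973.22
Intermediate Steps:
f = 36
S(B) = -5/9 (S(B) = (-3 - 1*2)/9 = (-3 - 2)/9 = (1/9)*(-5) = -5/9)
q(a, y) = (-5/9 + a)/(3 + a)
1383*q(9, -Y(f)) = 1383*((-5/9 + 9)/(3 + 9)) = 1383*((76/9)/12) = 1383*((1/12)*(76/9)) = 1383*(19/27) = 8759/9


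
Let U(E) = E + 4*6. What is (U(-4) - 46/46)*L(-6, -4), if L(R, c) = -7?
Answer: -133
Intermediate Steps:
U(E) = 24 + E (U(E) = E + 24 = 24 + E)
(U(-4) - 46/46)*L(-6, -4) = ((24 - 4) - 46/46)*(-7) = (20 - 46*1/46)*(-7) = (20 - 1)*(-7) = 19*(-7) = -133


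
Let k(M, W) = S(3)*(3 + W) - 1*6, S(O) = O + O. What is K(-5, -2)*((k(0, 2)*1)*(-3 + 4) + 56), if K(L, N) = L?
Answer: -400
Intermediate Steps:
S(O) = 2*O
k(M, W) = 12 + 6*W (k(M, W) = (2*3)*(3 + W) - 1*6 = 6*(3 + W) - 6 = (18 + 6*W) - 6 = 12 + 6*W)
K(-5, -2)*((k(0, 2)*1)*(-3 + 4) + 56) = -5*(((12 + 6*2)*1)*(-3 + 4) + 56) = -5*(((12 + 12)*1)*1 + 56) = -5*((24*1)*1 + 56) = -5*(24*1 + 56) = -5*(24 + 56) = -5*80 = -400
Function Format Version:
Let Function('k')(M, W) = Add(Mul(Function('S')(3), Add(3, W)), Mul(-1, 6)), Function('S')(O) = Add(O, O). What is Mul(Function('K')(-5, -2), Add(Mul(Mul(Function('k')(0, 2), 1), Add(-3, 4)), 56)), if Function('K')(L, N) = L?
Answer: -400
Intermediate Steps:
Function('S')(O) = Mul(2, O)
Function('k')(M, W) = Add(12, Mul(6, W)) (Function('k')(M, W) = Add(Mul(Mul(2, 3), Add(3, W)), Mul(-1, 6)) = Add(Mul(6, Add(3, W)), -6) = Add(Add(18, Mul(6, W)), -6) = Add(12, Mul(6, W)))
Mul(Function('K')(-5, -2), Add(Mul(Mul(Function('k')(0, 2), 1), Add(-3, 4)), 56)) = Mul(-5, Add(Mul(Mul(Add(12, Mul(6, 2)), 1), Add(-3, 4)), 56)) = Mul(-5, Add(Mul(Mul(Add(12, 12), 1), 1), 56)) = Mul(-5, Add(Mul(Mul(24, 1), 1), 56)) = Mul(-5, Add(Mul(24, 1), 56)) = Mul(-5, Add(24, 56)) = Mul(-5, 80) = -400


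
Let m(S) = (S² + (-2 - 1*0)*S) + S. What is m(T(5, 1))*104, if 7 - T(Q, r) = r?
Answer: 3120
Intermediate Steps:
T(Q, r) = 7 - r
m(S) = S² - S (m(S) = (S² + (-2 + 0)*S) + S = (S² - 2*S) + S = S² - S)
m(T(5, 1))*104 = ((7 - 1*1)*(-1 + (7 - 1*1)))*104 = ((7 - 1)*(-1 + (7 - 1)))*104 = (6*(-1 + 6))*104 = (6*5)*104 = 30*104 = 3120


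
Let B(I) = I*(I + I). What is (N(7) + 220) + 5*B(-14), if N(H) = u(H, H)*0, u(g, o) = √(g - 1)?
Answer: 2180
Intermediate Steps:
u(g, o) = √(-1 + g)
B(I) = 2*I² (B(I) = I*(2*I) = 2*I²)
N(H) = 0 (N(H) = √(-1 + H)*0 = 0)
(N(7) + 220) + 5*B(-14) = (0 + 220) + 5*(2*(-14)²) = 220 + 5*(2*196) = 220 + 5*392 = 220 + 1960 = 2180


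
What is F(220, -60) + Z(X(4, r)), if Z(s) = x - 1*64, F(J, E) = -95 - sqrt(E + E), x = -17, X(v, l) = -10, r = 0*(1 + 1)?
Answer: -176 - 2*I*sqrt(30) ≈ -176.0 - 10.954*I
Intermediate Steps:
r = 0 (r = 0*2 = 0)
F(J, E) = -95 - sqrt(2)*sqrt(E) (F(J, E) = -95 - sqrt(2*E) = -95 - sqrt(2)*sqrt(E))
Z(s) = -81 (Z(s) = -17 - 1*64 = -17 - 64 = -81)
F(220, -60) + Z(X(4, r)) = (-95 - sqrt(2)*sqrt(-60)) - 81 = (-95 - sqrt(2)*2*I*sqrt(15)) - 81 = (-95 - 2*I*sqrt(30)) - 81 = -176 - 2*I*sqrt(30)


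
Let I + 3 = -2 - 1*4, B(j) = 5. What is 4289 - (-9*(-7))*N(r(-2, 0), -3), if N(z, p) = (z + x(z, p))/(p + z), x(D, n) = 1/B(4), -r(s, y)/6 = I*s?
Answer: 782146/185 ≈ 4227.8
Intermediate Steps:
I = -9 (I = -3 + (-2 - 1*4) = -3 + (-2 - 4) = -3 - 6 = -9)
r(s, y) = 54*s (r(s, y) = -(-54)*s = 54*s)
x(D, n) = 1/5
N(z, p) = (1/5 + z)/(p + z) (N(z, p) = (z + 1/5)/(p + z) = (1/5 + z)/(p + z))
4289 - (-9*(-7))*N(r(-2, 0), -3) = 4289 - (-9*(-7))*(1/5 + 54*(-2))/(-3 + 54*(-2)) = 4289 - 63*(1/5 - 108)/(-3 - 108) = 4289 - 63*-539/5/(-111) = 4289 - 63*(-1/111*(-539/5)) = 4289 - 63*539/555 = 4289 - 1*11319/185 = 4289 - 11319/185 = 782146/185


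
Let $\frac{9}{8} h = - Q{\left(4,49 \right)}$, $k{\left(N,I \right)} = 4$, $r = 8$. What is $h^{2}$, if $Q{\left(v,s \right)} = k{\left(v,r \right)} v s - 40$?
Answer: $\frac{3936256}{9} \approx 4.3736 \cdot 10^{5}$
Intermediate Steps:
$Q{\left(v,s \right)} = -40 + 4 s v$ ($Q{\left(v,s \right)} = 4 v s - 40 = 4 s v - 40 = -40 + 4 s v$)
$h = - \frac{1984}{3}$ ($h = \frac{8 \left(- (-40 + 4 \cdot 49 \cdot 4)\right)}{9} = \frac{8 \left(- (-40 + 784)\right)}{9} = \frac{8 \left(\left(-1\right) 744\right)}{9} = \frac{8}{9} \left(-744\right) = - \frac{1984}{3} \approx -661.33$)
$h^{2} = \left(- \frac{1984}{3}\right)^{2} = \frac{3936256}{9}$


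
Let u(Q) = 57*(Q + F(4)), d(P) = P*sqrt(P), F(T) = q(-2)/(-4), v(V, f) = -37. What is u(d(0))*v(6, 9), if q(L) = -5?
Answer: -10545/4 ≈ -2636.3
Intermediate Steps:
F(T) = 5/4 (F(T) = -5/(-4) = -5*(-1/4) = 5/4)
d(P) = P**(3/2)
u(Q) = 285/4 + 57*Q (u(Q) = 57*(Q + 5/4) = 57*(5/4 + Q) = 285/4 + 57*Q)
u(d(0))*v(6, 9) = (285/4 + 57*0**(3/2))*(-37) = (285/4 + 57*0)*(-37) = (285/4 + 0)*(-37) = (285/4)*(-37) = -10545/4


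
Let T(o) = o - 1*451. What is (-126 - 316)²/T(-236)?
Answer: -195364/687 ≈ -284.37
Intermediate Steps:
T(o) = -451 + o (T(o) = o - 451 = -451 + o)
(-126 - 316)²/T(-236) = (-126 - 316)²/(-451 - 236) = (-442)²/(-687) = 195364*(-1/687) = -195364/687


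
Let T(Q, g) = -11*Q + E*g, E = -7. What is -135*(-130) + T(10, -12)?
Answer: 17524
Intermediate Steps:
T(Q, g) = -11*Q - 7*g
-135*(-130) + T(10, -12) = -135*(-130) + (-11*10 - 7*(-12)) = 17550 + (-110 + 84) = 17550 - 26 = 17524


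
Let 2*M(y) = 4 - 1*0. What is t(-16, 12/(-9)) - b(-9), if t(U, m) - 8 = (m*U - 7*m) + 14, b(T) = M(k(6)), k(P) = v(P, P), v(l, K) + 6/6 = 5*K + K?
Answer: 152/3 ≈ 50.667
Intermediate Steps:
v(l, K) = -1 + 6*K (v(l, K) = -1 + (5*K + K) = -1 + 6*K)
k(P) = -1 + 6*P
M(y) = 2 (M(y) = (4 - 1*0)/2 = (4 + 0)/2 = (½)*4 = 2)
b(T) = 2
t(U, m) = 22 - 7*m + U*m (t(U, m) = 8 + ((m*U - 7*m) + 14) = 8 + ((U*m - 7*m) + 14) = 8 + ((-7*m + U*m) + 14) = 8 + (14 - 7*m + U*m) = 22 - 7*m + U*m)
t(-16, 12/(-9)) - b(-9) = (22 - 84/(-9) - 192/(-9)) - 1*2 = (22 - 84*(-1)/9 - 192*(-1)/9) - 2 = (22 - 7*(-4/3) - 16*(-4/3)) - 2 = (22 + 28/3 + 64/3) - 2 = 158/3 - 2 = 152/3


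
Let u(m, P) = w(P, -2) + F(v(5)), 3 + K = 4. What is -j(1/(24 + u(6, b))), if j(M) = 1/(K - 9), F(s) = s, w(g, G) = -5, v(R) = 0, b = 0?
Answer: ⅛ ≈ 0.12500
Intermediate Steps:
K = 1 (K = -3 + 4 = 1)
u(m, P) = -5 (u(m, P) = -5 + 0 = -5)
j(M) = -⅛ (j(M) = 1/(1 - 9) = 1/(-8) = -⅛)
-j(1/(24 + u(6, b))) = -1*(-⅛) = ⅛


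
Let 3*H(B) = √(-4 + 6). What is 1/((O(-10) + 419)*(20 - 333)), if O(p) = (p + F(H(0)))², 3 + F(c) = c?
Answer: -23823/4384232942 - 351*√2/4384232942 ≈ -5.5470e-6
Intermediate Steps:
H(B) = √2/3 (H(B) = √(-4 + 6)/3 = √2/3)
F(c) = -3 + c
O(p) = (-3 + p + √2/3)² (O(p) = (p + (-3 + √2/3))² = (-3 + p + √2/3)²)
1/((O(-10) + 419)*(20 - 333)) = 1/(((-9 + √2 + 3*(-10))²/9 + 419)*(20 - 333)) = 1/(((-9 + √2 - 30)²/9 + 419)*(-313)) = 1/(((-39 + √2)²/9 + 419)*(-313)) = 1/((419 + (-39 + √2)²/9)*(-313)) = 1/(-131147 - 313*(-39 + √2)²/9)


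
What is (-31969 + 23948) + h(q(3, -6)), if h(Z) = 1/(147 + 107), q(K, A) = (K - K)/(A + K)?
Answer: -2037333/254 ≈ -8021.0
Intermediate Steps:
q(K, A) = 0 (q(K, A) = 0/(A + K) = 0)
h(Z) = 1/254
(-31969 + 23948) + h(q(3, -6)) = (-31969 + 23948) + 1/254 = -8021 + 1/254 = -2037333/254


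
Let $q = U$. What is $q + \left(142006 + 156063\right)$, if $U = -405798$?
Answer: $-107729$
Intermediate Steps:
$q = -405798$
$q + \left(142006 + 156063\right) = -405798 + \left(142006 + 156063\right) = -405798 + 298069 = -107729$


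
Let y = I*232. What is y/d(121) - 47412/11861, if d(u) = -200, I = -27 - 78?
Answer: 6986289/59305 ≈ 117.80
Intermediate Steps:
I = -105
y = -24360 (y = -105*232 = -24360)
y/d(121) - 47412/11861 = -24360/(-200) - 47412/11861 = -24360*(-1/200) - 47412*1/11861 = 609/5 - 47412/11861 = 6986289/59305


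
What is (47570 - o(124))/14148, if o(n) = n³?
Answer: -929527/7074 ≈ -131.40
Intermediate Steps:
(47570 - o(124))/14148 = (47570 - 1*124³)/14148 = (47570 - 1*1906624)*(1/14148) = (47570 - 1906624)*(1/14148) = -1859054*1/14148 = -929527/7074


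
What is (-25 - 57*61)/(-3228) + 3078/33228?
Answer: 877085/744861 ≈ 1.1775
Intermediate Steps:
(-25 - 57*61)/(-3228) + 3078/33228 = (-25 - 3477)*(-1/3228) + 3078*(1/33228) = -3502*(-1/3228) + 171/1846 = 1751/1614 + 171/1846 = 877085/744861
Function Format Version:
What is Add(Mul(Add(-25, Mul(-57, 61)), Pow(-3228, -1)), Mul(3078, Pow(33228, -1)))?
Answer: Rational(877085, 744861) ≈ 1.1775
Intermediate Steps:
Add(Mul(Add(-25, Mul(-57, 61)), Pow(-3228, -1)), Mul(3078, Pow(33228, -1))) = Add(Mul(Add(-25, -3477), Rational(-1, 3228)), Mul(3078, Rational(1, 33228))) = Add(Mul(-3502, Rational(-1, 3228)), Rational(171, 1846)) = Add(Rational(1751, 1614), Rational(171, 1846)) = Rational(877085, 744861)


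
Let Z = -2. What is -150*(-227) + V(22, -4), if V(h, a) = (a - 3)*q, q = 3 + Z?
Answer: 34043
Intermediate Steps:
q = 1 (q = 3 - 2 = 1)
V(h, a) = -3 + a (V(h, a) = (a - 3)*1 = (-3 + a)*1 = -3 + a)
-150*(-227) + V(22, -4) = -150*(-227) + (-3 - 4) = 34050 - 7 = 34043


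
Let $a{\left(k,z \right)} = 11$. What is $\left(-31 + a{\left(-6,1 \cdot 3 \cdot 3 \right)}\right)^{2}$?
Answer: $400$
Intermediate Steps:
$\left(-31 + a{\left(-6,1 \cdot 3 \cdot 3 \right)}\right)^{2} = \left(-31 + 11\right)^{2} = \left(-20\right)^{2} = 400$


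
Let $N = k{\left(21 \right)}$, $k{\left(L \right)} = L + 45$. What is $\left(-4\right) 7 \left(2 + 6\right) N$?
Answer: $-14784$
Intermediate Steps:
$k{\left(L \right)} = 45 + L$
$N = 66$ ($N = 45 + 21 = 66$)
$\left(-4\right) 7 \left(2 + 6\right) N = \left(-4\right) 7 \left(2 + 6\right) 66 = \left(-28\right) 8 \cdot 66 = \left(-224\right) 66 = -14784$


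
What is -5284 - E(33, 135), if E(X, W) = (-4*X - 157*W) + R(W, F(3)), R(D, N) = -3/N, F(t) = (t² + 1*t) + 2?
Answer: 224605/14 ≈ 16043.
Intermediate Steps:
F(t) = 2 + t + t² (F(t) = (t² + t) + 2 = (t + t²) + 2 = 2 + t + t²)
E(X, W) = -3/14 - 157*W - 4*X (E(X, W) = (-4*X - 157*W) - 3/(2 + 3 + 3²) = (-157*W - 4*X) - 3/(2 + 3 + 9) = (-157*W - 4*X) - 3/14 = -3/14 - 157*W - 4*X)
-5284 - E(33, 135) = -5284 - (-3/14 - 157*135 - 4*33) = -5284 - (-3/14 - 21195 - 132) = -5284 - 1*(-298581/14) = -5284 + 298581/14 = 224605/14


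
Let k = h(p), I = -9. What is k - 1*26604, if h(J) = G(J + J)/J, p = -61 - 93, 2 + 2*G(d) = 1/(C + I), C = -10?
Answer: -155686569/5852 ≈ -26604.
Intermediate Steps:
G(d) = -39/38 (G(d) = -1 + 1/(2*(-10 - 9)) = -1 + (1/2)/(-19) = -1 + (1/2)*(-1/19) = -1 - 1/38 = -39/38)
p = -154
h(J) = -39/(38*J)
k = 39/5852 (k = -39/38/(-154) = -39/38*(-1/154) = 39/5852 ≈ 0.0066644)
k - 1*26604 = 39/5852 - 1*26604 = 39/5852 - 26604 = -155686569/5852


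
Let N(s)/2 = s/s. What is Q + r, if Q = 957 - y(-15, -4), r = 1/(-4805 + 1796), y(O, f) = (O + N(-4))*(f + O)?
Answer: 2136389/3009 ≈ 710.00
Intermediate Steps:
N(s) = 2 (N(s) = 2*(s/s) = 2*1 = 2)
y(O, f) = (2 + O)*(O + f) (y(O, f) = (O + 2)*(f + O) = (2 + O)*(O + f))
r = -1/3009 (r = 1/(-3009) = -1/3009 ≈ -0.00033234)
Q = 710 (Q = 957 - ((-15)² + 2*(-15) + 2*(-4) - 15*(-4)) = 957 - (225 - 30 - 8 + 60) = 957 - 1*247 = 957 - 247 = 710)
Q + r = 710 - 1/3009 = 2136389/3009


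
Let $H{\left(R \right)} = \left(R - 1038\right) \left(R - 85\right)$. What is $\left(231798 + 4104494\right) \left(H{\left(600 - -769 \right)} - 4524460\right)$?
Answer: $-17776438257152$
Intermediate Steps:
$H{\left(R \right)} = \left(-1038 + R\right) \left(-85 + R\right)$
$\left(231798 + 4104494\right) \left(H{\left(600 - -769 \right)} - 4524460\right) = \left(231798 + 4104494\right) \left(\left(88230 + \left(600 - -769\right)^{2} - 1123 \left(600 - -769\right)\right) - 4524460\right) = 4336292 \left(\left(88230 + \left(600 + 769\right)^{2} - 1123 \left(600 + 769\right)\right) - 4524460\right) = 4336292 \left(\left(88230 + 1369^{2} - 1537387\right) - 4524460\right) = 4336292 \left(\left(88230 + 1874161 - 1537387\right) - 4524460\right) = 4336292 \left(425004 - 4524460\right) = 4336292 \left(-4099456\right) = -17776438257152$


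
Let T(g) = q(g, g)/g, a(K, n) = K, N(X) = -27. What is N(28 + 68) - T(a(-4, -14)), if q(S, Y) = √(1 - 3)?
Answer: -27 + I*√2/4 ≈ -27.0 + 0.35355*I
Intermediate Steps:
q(S, Y) = I*√2 (q(S, Y) = √(-2) = I*√2)
T(g) = I*√2/g (T(g) = (I*√2)/g = I*√2/g)
N(28 + 68) - T(a(-4, -14)) = -27 - I*√2/(-4) = -27 - I*√2*(-1)/4 = -27 - (-1)*I*√2/4 = -27 + I*√2/4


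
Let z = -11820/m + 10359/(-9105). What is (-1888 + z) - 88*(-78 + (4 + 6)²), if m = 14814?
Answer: -28669323367/7493415 ≈ -3825.9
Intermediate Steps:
z = -14504407/7493415 (z = -11820/14814 + 10359/(-9105) = -11820*1/14814 + 10359*(-1/9105) = -1970/2469 - 3453/3035 = -14504407/7493415 ≈ -1.9356)
(-1888 + z) - 88*(-78 + (4 + 6)²) = (-1888 - 14504407/7493415) - 88*(-78 + (4 + 6)²) = -14162071927/7493415 - 88*(-78 + 10²) = -14162071927/7493415 - 88*(-78 + 100) = -14162071927/7493415 - 88*22 = -14162071927/7493415 - 1936 = -28669323367/7493415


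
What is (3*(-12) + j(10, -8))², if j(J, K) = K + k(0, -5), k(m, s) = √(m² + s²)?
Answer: 1521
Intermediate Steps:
j(J, K) = 5 + K (j(J, K) = K + √(0² + (-5)²) = K + √(0 + 25) = K + √25 = K + 5 = 5 + K)
(3*(-12) + j(10, -8))² = (3*(-12) + (5 - 8))² = (-36 - 3)² = (-39)² = 1521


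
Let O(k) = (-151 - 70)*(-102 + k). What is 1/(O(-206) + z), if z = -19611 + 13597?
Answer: 1/62054 ≈ 1.6115e-5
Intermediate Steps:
O(k) = 22542 - 221*k (O(k) = -221*(-102 + k) = 22542 - 221*k)
z = -6014
1/(O(-206) + z) = 1/((22542 - 221*(-206)) - 6014) = 1/((22542 + 45526) - 6014) = 1/(68068 - 6014) = 1/62054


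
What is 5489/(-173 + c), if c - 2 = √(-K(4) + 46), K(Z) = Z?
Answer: -312873/9733 - 5489*√42/29199 ≈ -33.364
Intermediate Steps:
c = 2 + √42 (c = 2 + √(-1*4 + 46) = 2 + √(-4 + 46) = 2 + √42 ≈ 8.4807)
5489/(-173 + c) = 5489/(-173 + (2 + √42)) = 5489/(-171 + √42)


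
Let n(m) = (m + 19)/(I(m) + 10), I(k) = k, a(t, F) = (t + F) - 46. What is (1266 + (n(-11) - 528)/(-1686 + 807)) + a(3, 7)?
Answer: 1081706/879 ≈ 1230.6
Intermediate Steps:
a(t, F) = -46 + F + t (a(t, F) = (F + t) - 46 = -46 + F + t)
n(m) = (19 + m)/(10 + m) (n(m) = (m + 19)/(m + 10) = (19 + m)/(10 + m))
(1266 + (n(-11) - 528)/(-1686 + 807)) + a(3, 7) = (1266 + ((19 - 11)/(10 - 11) - 528)/(-1686 + 807)) + (-46 + 7 + 3) = (1266 + (8/(-1) - 528)/(-879)) - 36 = (1266 + (-1*8 - 528)*(-1/879)) - 36 = (1266 + (-8 - 528)*(-1/879)) - 36 = (1266 - 536*(-1/879)) - 36 = (1266 + 536/879) - 36 = 1113350/879 - 36 = 1081706/879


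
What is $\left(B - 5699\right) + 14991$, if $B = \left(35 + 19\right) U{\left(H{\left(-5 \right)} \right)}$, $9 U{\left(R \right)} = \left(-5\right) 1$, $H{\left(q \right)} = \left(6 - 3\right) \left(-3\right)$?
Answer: $9262$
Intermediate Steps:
$H{\left(q \right)} = -9$ ($H{\left(q \right)} = 3 \left(-3\right) = -9$)
$U{\left(R \right)} = - \frac{5}{9}$ ($U{\left(R \right)} = \frac{\left(-5\right) 1}{9} = \frac{1}{9} \left(-5\right) = - \frac{5}{9}$)
$B = -30$ ($B = \left(35 + 19\right) \left(- \frac{5}{9}\right) = 54 \left(- \frac{5}{9}\right) = -30$)
$\left(B - 5699\right) + 14991 = \left(-30 - 5699\right) + 14991 = -5729 + 14991 = 9262$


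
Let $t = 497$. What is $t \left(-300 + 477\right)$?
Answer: $87969$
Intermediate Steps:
$t \left(-300 + 477\right) = 497 \left(-300 + 477\right) = 497 \cdot 177 = 87969$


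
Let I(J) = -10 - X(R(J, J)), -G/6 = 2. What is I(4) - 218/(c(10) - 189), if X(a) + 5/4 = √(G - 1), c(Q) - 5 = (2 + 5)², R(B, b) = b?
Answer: -3853/540 - I*√13 ≈ -7.1352 - 3.6056*I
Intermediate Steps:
G = -12 (G = -6*2 = -12)
c(Q) = 54 (c(Q) = 5 + (2 + 5)² = 5 + 7² = 5 + 49 = 54)
X(a) = -5/4 + I*√13 (X(a) = -5/4 + √(-12 - 1) = -5/4 + √(-13) = -5/4 + I*√13)
I(J) = -35/4 - I*√13 (I(J) = -10 - (-5/4 + I*√13) = -10 + (5/4 - I*√13) = -35/4 - I*√13)
I(4) - 218/(c(10) - 189) = (-35/4 - I*√13) - 218/(54 - 189) = (-35/4 - I*√13) - 218/(-135) = (-35/4 - I*√13) - 1/135*(-218) = (-35/4 - I*√13) + 218/135 = -3853/540 - I*√13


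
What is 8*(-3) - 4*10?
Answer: -64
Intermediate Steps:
8*(-3) - 4*10 = -24 - 40 = -64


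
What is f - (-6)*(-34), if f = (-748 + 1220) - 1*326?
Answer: -58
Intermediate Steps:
f = 146 (f = 472 - 326 = 146)
f - (-6)*(-34) = 146 - (-6)*(-34) = 146 - 1*204 = 146 - 204 = -58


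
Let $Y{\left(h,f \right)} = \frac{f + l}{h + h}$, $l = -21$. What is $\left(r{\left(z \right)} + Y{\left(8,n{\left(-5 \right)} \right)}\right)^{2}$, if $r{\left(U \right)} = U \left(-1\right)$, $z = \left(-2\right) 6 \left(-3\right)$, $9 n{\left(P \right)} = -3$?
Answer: $\frac{12544}{9} \approx 1393.8$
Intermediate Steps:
$n{\left(P \right)} = - \frac{1}{3}$ ($n{\left(P \right)} = \frac{1}{9} \left(-3\right) = - \frac{1}{3}$)
$Y{\left(h,f \right)} = \frac{-21 + f}{2 h}$ ($Y{\left(h,f \right)} = \frac{f - 21}{h + h} = \frac{-21 + f}{2 h}$)
$z = 36$ ($z = \left(-12\right) \left(-3\right) = 36$)
$r{\left(U \right)} = - U$
$\left(r{\left(z \right)} + Y{\left(8,n{\left(-5 \right)} \right)}\right)^{2} = \left(\left(-1\right) 36 + \frac{-21 - \frac{1}{3}}{2 \cdot 8}\right)^{2} = \left(-36 + \frac{1}{2} \cdot \frac{1}{8} \left(- \frac{64}{3}\right)\right)^{2} = \left(-36 - \frac{4}{3}\right)^{2} = \left(- \frac{112}{3}\right)^{2} = \frac{12544}{9}$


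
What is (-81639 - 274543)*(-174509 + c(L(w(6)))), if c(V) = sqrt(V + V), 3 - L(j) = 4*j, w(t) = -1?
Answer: 62156964638 - 356182*sqrt(14) ≈ 6.2156e+10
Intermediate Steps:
L(j) = 3 - 4*j
c(V) = sqrt(2)*sqrt(V) (c(V) = sqrt(2*V) = sqrt(2)*sqrt(V))
(-81639 - 274543)*(-174509 + c(L(w(6)))) = (-81639 - 274543)*(-174509 + sqrt(2)*sqrt(3 - 4*(-1))) = -356182*(-174509 + sqrt(2)*sqrt(3 + 4)) = -356182*(-174509 + sqrt(2)*sqrt(7)) = -356182*(-174509 + sqrt(14)) = 62156964638 - 356182*sqrt(14)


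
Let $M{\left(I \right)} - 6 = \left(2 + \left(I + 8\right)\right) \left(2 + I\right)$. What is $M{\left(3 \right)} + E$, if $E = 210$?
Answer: $281$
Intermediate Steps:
$M{\left(I \right)} = 6 + \left(2 + I\right) \left(10 + I\right)$ ($M{\left(I \right)} = 6 + \left(2 + \left(I + 8\right)\right) \left(2 + I\right) = 6 + \left(2 + \left(8 + I\right)\right) \left(2 + I\right) = 6 + \left(10 + I\right) \left(2 + I\right) = 6 + \left(2 + I\right) \left(10 + I\right)$)
$M{\left(3 \right)} + E = \left(26 + 3^{2} + 12 \cdot 3\right) + 210 = \left(26 + 9 + 36\right) + 210 = 71 + 210 = 281$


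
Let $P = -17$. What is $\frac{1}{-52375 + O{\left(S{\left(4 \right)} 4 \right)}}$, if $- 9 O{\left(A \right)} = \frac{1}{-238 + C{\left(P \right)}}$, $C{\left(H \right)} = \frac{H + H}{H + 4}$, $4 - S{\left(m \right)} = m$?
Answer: $- \frac{27540}{1442407487} \approx -1.9093 \cdot 10^{-5}$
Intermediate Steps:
$S{\left(m \right)} = 4 - m$
$C{\left(H \right)} = \frac{2 H}{4 + H}$
$O{\left(A \right)} = \frac{13}{27540}$ ($O{\left(A \right)} = - \frac{1}{9 \left(-238 + 2 \left(-17\right) \frac{1}{4 - 17}\right)} = - \frac{1}{9 \left(-238 + 2 \left(-17\right) \frac{1}{-13}\right)} = - \frac{1}{9 \left(-238 + 2 \left(-17\right) \left(- \frac{1}{13}\right)\right)} = - \frac{1}{9 \left(-238 + \frac{34}{13}\right)} = - \frac{1}{9 \left(- \frac{3060}{13}\right)} = \left(- \frac{1}{9}\right) \left(- \frac{13}{3060}\right) = \frac{13}{27540}$)
$\frac{1}{-52375 + O{\left(S{\left(4 \right)} 4 \right)}} = \frac{1}{-52375 + \frac{13}{27540}} = \frac{1}{- \frac{1442407487}{27540}} = - \frac{27540}{1442407487}$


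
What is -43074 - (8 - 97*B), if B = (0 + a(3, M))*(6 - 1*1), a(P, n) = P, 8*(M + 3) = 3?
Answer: -41627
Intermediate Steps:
M = -21/8 (M = -3 + (⅛)*3 = -3 + 3/8 = -21/8 ≈ -2.6250)
B = 15 (B = (0 + 3)*(6 - 1*1) = 3*(6 - 1) = 3*5 = 15)
-43074 - (8 - 97*B) = -43074 - (8 - 97*15) = -43074 - (8 - 1455) = -43074 - 1*(-1447) = -43074 + 1447 = -41627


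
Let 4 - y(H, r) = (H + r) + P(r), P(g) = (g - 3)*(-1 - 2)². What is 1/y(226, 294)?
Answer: -1/3135 ≈ -0.00031898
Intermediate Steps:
P(g) = -27 + 9*g (P(g) = (-3 + g)*(-3)² = (-3 + g)*9 = -27 + 9*g)
y(H, r) = 31 - H - 10*r (y(H, r) = 4 - ((H + r) + (-27 + 9*r)) = 4 - (-27 + H + 10*r) = 4 + (27 - H - 10*r) = 31 - H - 10*r)
1/y(226, 294) = 1/(31 - 1*226 - 10*294) = 1/(31 - 226 - 2940) = 1/(-3135) = -1/3135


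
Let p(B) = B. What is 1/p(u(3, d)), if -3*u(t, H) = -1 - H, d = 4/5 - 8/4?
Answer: -15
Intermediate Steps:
d = -6/5 (d = 4*(1/5) - 8*1/4 = 4/5 - 2 = -6/5 ≈ -1.2000)
u(t, H) = 1/3 + H/3 (u(t, H) = -(-1 - H)/3 = 1/3 + H/3)
1/p(u(3, d)) = 1/(1/3 + (1/3)*(-6/5)) = 1/(1/3 - 2/5) = 1/(-1/15) = -15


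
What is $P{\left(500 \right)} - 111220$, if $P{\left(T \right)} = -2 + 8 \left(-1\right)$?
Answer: $-111230$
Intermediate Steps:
$P{\left(T \right)} = -10$ ($P{\left(T \right)} = -2 - 8 = -10$)
$P{\left(500 \right)} - 111220 = -10 - 111220 = -111230$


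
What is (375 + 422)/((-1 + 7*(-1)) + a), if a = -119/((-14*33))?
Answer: -52602/511 ≈ -102.94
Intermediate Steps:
a = 17/66 (a = -119/(-462) = -119*(-1/462) = 17/66 ≈ 0.25758)
(375 + 422)/((-1 + 7*(-1)) + a) = (375 + 422)/((-1 + 7*(-1)) + 17/66) = 797/((-1 - 7) + 17/66) = 797/(-8 + 17/66) = 797/(-511/66) = 797*(-66/511) = -52602/511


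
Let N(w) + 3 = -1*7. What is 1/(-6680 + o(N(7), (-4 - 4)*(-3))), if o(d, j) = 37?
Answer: -1/6643 ≈ -0.00015053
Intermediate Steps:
N(w) = -10 (N(w) = -3 - 1*7 = -3 - 7 = -10)
1/(-6680 + o(N(7), (-4 - 4)*(-3))) = 1/(-6680 + 37) = 1/(-6643) = -1/6643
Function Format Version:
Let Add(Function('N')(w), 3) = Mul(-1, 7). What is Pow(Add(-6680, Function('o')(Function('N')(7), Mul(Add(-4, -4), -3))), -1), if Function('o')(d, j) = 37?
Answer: Rational(-1, 6643) ≈ -0.00015053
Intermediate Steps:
Function('N')(w) = -10 (Function('N')(w) = Add(-3, Mul(-1, 7)) = Add(-3, -7) = -10)
Pow(Add(-6680, Function('o')(Function('N')(7), Mul(Add(-4, -4), -3))), -1) = Pow(Add(-6680, 37), -1) = Pow(-6643, -1) = Rational(-1, 6643)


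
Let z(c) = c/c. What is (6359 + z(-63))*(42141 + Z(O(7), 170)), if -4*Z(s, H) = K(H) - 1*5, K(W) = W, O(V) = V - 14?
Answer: 267754410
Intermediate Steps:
O(V) = -14 + V
Z(s, H) = 5/4 - H/4 (Z(s, H) = -(H - 1*5)/4 = -(H - 5)/4 = -(-5 + H)/4 = 5/4 - H/4)
z(c) = 1
(6359 + z(-63))*(42141 + Z(O(7), 170)) = (6359 + 1)*(42141 + (5/4 - 1/4*170)) = 6360*(42141 + (5/4 - 85/2)) = 6360*(42141 - 165/4) = 6360*(168399/4) = 267754410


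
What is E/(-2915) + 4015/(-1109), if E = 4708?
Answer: -1538627/293885 ≈ -5.2355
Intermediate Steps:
E/(-2915) + 4015/(-1109) = 4708/(-2915) + 4015/(-1109) = 4708*(-1/2915) + 4015*(-1/1109) = -428/265 - 4015/1109 = -1538627/293885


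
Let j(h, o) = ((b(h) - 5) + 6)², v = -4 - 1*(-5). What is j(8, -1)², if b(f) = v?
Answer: 16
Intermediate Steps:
v = 1 (v = -4 + 5 = 1)
b(f) = 1
j(h, o) = 4 (j(h, o) = ((1 - 5) + 6)² = (-4 + 6)² = 2² = 4)
j(8, -1)² = 4² = 16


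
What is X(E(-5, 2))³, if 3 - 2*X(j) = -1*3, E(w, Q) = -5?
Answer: 27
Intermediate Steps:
X(j) = 3 (X(j) = 3/2 - (-1)*3/2 = 3/2 - ½*(-3) = 3/2 + 3/2 = 3)
X(E(-5, 2))³ = 3³ = 27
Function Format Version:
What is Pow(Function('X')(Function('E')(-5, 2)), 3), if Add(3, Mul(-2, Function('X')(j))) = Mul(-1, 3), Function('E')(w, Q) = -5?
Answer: 27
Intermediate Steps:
Function('X')(j) = 3 (Function('X')(j) = Add(Rational(3, 2), Mul(Rational(-1, 2), Mul(-1, 3))) = Add(Rational(3, 2), Mul(Rational(-1, 2), -3)) = Add(Rational(3, 2), Rational(3, 2)) = 3)
Pow(Function('X')(Function('E')(-5, 2)), 3) = Pow(3, 3) = 27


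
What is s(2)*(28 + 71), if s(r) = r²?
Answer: 396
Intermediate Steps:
s(2)*(28 + 71) = 2²*(28 + 71) = 4*99 = 396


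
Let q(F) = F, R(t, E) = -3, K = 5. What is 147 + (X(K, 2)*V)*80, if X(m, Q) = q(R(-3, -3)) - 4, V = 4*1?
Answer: -2093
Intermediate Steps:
V = 4
X(m, Q) = -7 (X(m, Q) = -3 - 4 = -7)
147 + (X(K, 2)*V)*80 = 147 - 7*4*80 = 147 - 28*80 = 147 - 2240 = -2093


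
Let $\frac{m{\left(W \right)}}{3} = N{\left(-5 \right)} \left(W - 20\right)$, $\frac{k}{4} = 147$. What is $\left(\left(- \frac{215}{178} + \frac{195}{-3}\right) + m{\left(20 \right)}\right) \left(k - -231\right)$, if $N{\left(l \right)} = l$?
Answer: $- \frac{9651915}{178} \approx -54224.0$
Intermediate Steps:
$k = 588$ ($k = 4 \cdot 147 = 588$)
$m{\left(W \right)} = 300 - 15 W$ ($m{\left(W \right)} = 3 \left(- 5 \left(W - 20\right)\right) = 3 \left(- 5 \left(-20 + W\right)\right) = 3 \left(100 - 5 W\right) = 300 - 15 W$)
$\left(\left(- \frac{215}{178} + \frac{195}{-3}\right) + m{\left(20 \right)}\right) \left(k - -231\right) = \left(\left(- \frac{215}{178} + \frac{195}{-3}\right) + \left(300 - 300\right)\right) \left(588 - -231\right) = \left(\left(\left(-215\right) \frac{1}{178} + 195 \left(- \frac{1}{3}\right)\right) + \left(300 - 300\right)\right) \left(588 + 231\right) = \left(\left(- \frac{215}{178} - 65\right) + 0\right) 819 = \left(- \frac{11785}{178} + 0\right) 819 = \left(- \frac{11785}{178}\right) 819 = - \frac{9651915}{178}$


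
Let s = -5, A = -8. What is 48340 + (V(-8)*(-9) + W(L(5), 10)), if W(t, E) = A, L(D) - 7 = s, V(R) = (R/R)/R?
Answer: 386665/8 ≈ 48333.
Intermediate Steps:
V(R) = 1/R
L(D) = 2 (L(D) = 7 - 5 = 2)
W(t, E) = -8
48340 + (V(-8)*(-9) + W(L(5), 10)) = 48340 + (-9/(-8) - 8) = 48340 + (-⅛*(-9) - 8) = 48340 + (9/8 - 8) = 48340 - 55/8 = 386665/8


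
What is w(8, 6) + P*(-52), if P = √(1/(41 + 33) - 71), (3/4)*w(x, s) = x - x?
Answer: -26*I*√388722/37 ≈ -438.12*I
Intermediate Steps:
w(x, s) = 0 (w(x, s) = 4*(x - x)/3 = (4/3)*0 = 0)
P = I*√388722/74 (P = √(1/74 - 71) = √(-5253/74) = I*√388722/74 ≈ 8.4254*I)
w(8, 6) + P*(-52) = 0 + (I*√388722/74)*(-52) = 0 - 26*I*√388722/37 = -26*I*√388722/37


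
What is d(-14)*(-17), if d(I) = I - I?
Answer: 0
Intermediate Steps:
d(I) = 0
d(-14)*(-17) = 0*(-17) = 0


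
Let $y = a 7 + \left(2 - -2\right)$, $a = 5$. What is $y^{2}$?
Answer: $1521$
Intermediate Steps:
$y = 39$ ($y = 5 \cdot 7 + \left(2 - -2\right) = 35 + \left(2 + 2\right) = 35 + 4 = 39$)
$y^{2} = 39^{2} = 1521$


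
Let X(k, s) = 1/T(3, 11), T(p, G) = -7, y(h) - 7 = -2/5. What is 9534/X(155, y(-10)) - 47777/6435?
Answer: -429506807/6435 ≈ -66745.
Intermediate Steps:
y(h) = 33/5 (y(h) = 7 - 2/5 = 7 - 2*⅕ = 7 - ⅖ = 33/5)
X(k, s) = -⅐ (X(k, s) = 1/(-7) = -⅐)
9534/X(155, y(-10)) - 47777/6435 = 9534/(-⅐) - 47777/6435 = 9534*(-7) - 47777*1/6435 = -66738 - 47777/6435 = -429506807/6435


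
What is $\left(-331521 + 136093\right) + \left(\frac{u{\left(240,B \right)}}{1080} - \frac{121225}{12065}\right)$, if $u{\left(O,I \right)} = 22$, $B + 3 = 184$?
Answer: $- \frac{254659658317}{1303020} \approx -1.9544 \cdot 10^{5}$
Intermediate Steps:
$B = 181$ ($B = -3 + 184 = 181$)
$\left(-331521 + 136093\right) + \left(\frac{u{\left(240,B \right)}}{1080} - \frac{121225}{12065}\right) = \left(-331521 + 136093\right) + \left(\frac{22}{1080} - \frac{121225}{12065}\right) = -195428 + \left(22 \cdot \frac{1}{1080} - \frac{24245}{2413}\right) = -195428 + \left(\frac{11}{540} - \frac{24245}{2413}\right) = -195428 - \frac{13065757}{1303020} = - \frac{254659658317}{1303020}$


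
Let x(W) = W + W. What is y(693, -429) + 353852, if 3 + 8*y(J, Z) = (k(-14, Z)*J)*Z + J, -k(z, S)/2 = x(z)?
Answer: -6908563/4 ≈ -1.7271e+6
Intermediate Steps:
x(W) = 2*W
k(z, S) = -4*z
y(J, Z) = -3/8 + J/8 + 7*J*Z (y(J, Z) = -3/8 + (((-4*(-14))*J)*Z + J)/8 = -3/8 + ((56*J)*Z + J)/8 = -3/8 + (56*J*Z + J)/8 = -3/8 + (J + 56*J*Z)/8 = -3/8 + (J/8 + 7*J*Z) = -3/8 + J/8 + 7*J*Z)
y(693, -429) + 353852 = (-3/8 + (⅛)*693 + 7*693*(-429)) + 353852 = (-3/8 + 693/8 - 2081079) + 353852 = -8323971/4 + 353852 = -6908563/4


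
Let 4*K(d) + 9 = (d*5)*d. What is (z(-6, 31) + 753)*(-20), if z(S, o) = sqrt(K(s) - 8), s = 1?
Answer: -15060 - 60*I ≈ -15060.0 - 60.0*I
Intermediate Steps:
K(d) = -9/4 + 5*d**2/4 (K(d) = -9/4 + ((d*5)*d)/4 = -9/4 + ((5*d)*d)/4 = -9/4 + (5*d**2)/4 = -9/4 + 5*d**2/4)
z(S, o) = 3*I (z(S, o) = sqrt((-9/4 + (5/4)*1**2) - 8) = sqrt((-9/4 + (5/4)*1) - 8) = sqrt((-9/4 + 5/4) - 8) = sqrt(-1 - 8) = sqrt(-9) = 3*I)
(z(-6, 31) + 753)*(-20) = (3*I + 753)*(-20) = (753 + 3*I)*(-20) = -15060 - 60*I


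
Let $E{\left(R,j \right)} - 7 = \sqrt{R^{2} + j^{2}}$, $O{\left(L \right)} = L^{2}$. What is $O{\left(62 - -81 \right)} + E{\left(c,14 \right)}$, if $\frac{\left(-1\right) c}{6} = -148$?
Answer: $20456 + 2 \sqrt{197185} \approx 21344.0$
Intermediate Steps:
$c = 888$ ($c = \left(-6\right) \left(-148\right) = 888$)
$E{\left(R,j \right)} = 7 + \sqrt{R^{2} + j^{2}}$
$O{\left(62 - -81 \right)} + E{\left(c,14 \right)} = \left(62 - -81\right)^{2} + \left(7 + \sqrt{888^{2} + 14^{2}}\right) = \left(62 + 81\right)^{2} + \left(7 + \sqrt{788544 + 196}\right) = 143^{2} + \left(7 + \sqrt{788740}\right) = 20449 + \left(7 + 2 \sqrt{197185}\right) = 20456 + 2 \sqrt{197185}$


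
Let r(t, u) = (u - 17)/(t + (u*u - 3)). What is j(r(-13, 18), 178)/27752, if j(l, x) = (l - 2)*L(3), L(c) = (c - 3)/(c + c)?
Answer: 0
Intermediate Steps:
L(c) = (-3 + c)/(2*c) (L(c) = (-3 + c)/((2*c)) = (-3 + c)*(1/(2*c)) = (-3 + c)/(2*c))
r(t, u) = (-17 + u)/(-3 + t + u²) (r(t, u) = (-17 + u)/(t + (u² - 3)) = (-17 + u)/(t + (-3 + u²)) = (-17 + u)/(-3 + t + u²))
j(l, x) = 0 (j(l, x) = (l - 2)*((½)*(-3 + 3)/3) = (-2 + l)*((½)*(⅓)*0) = (-2 + l)*0 = 0)
j(r(-13, 18), 178)/27752 = 0/27752 = 0*(1/27752) = 0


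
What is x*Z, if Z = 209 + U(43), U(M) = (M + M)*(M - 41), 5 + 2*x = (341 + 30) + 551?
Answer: 349377/2 ≈ 1.7469e+5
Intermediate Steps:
x = 917/2 (x = -5/2 + ((341 + 30) + 551)/2 = -5/2 + (371 + 551)/2 = -5/2 + (½)*922 = -5/2 + 461 = 917/2 ≈ 458.50)
U(M) = 2*M*(-41 + M) (U(M) = (2*M)*(-41 + M) = 2*M*(-41 + M))
Z = 381 (Z = 209 + 2*43*(-41 + 43) = 209 + 2*43*2 = 209 + 172 = 381)
x*Z = (917/2)*381 = 349377/2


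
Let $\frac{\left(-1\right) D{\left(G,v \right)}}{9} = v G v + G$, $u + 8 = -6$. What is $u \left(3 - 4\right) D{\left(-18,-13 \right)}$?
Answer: $385560$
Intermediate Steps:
$u = -14$ ($u = -8 - 6 = -14$)
$D{\left(G,v \right)} = - 9 G - 9 G v^{2}$ ($D{\left(G,v \right)} = - 9 \left(v G v + G\right) = - 9 \left(G v v + G\right) = - 9 \left(G v^{2} + G\right) = - 9 \left(G + G v^{2}\right) = - 9 G - 9 G v^{2}$)
$u \left(3 - 4\right) D{\left(-18,-13 \right)} = - 14 \left(3 - 4\right) \left(\left(-9\right) \left(-18\right) \left(1 + \left(-13\right)^{2}\right)\right) = \left(-14\right) \left(-1\right) \left(\left(-9\right) \left(-18\right) \left(1 + 169\right)\right) = 14 \left(\left(-9\right) \left(-18\right) 170\right) = 14 \cdot 27540 = 385560$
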